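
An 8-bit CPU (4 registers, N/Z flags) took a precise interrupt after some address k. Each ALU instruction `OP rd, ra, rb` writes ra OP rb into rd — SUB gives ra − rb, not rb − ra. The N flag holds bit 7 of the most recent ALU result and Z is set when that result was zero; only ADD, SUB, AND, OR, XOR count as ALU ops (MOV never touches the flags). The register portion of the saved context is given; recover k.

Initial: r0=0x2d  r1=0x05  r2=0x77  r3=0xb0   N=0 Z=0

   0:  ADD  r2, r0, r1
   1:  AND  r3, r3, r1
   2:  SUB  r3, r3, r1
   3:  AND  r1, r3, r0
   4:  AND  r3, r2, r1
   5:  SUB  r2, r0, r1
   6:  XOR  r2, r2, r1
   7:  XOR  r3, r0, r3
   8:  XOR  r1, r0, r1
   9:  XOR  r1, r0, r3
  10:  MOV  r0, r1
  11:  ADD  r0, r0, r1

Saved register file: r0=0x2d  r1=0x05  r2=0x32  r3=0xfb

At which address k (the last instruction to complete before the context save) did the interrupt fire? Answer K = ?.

after  0: r0=0x2d r1=0x05 r2=0x32 r3=0xb0  N=0 Z=0
after  1: r0=0x2d r1=0x05 r2=0x32 r3=0x00  N=0 Z=1
after  2: r0=0x2d r1=0x05 r2=0x32 r3=0xfb  N=1 Z=0
-- IRQ taken; context saved, return-PC = 3 --

K = 2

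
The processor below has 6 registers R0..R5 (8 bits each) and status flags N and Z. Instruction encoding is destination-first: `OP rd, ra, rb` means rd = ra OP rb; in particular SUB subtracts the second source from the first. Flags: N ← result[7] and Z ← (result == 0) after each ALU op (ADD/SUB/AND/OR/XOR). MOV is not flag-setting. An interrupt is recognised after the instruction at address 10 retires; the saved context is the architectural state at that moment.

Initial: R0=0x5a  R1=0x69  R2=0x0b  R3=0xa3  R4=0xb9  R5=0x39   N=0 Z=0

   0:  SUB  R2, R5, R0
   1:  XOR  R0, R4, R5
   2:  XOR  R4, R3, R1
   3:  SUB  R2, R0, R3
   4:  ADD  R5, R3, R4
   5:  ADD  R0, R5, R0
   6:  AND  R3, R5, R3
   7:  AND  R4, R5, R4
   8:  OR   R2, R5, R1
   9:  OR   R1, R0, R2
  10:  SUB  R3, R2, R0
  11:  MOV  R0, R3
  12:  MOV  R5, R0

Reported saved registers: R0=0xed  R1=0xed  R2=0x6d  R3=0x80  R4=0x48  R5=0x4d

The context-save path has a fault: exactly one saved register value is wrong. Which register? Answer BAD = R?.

BAD = R5

after  0: R0=0x5a R1=0x69 R2=0xdf R3=0xa3 R4=0xb9 R5=0x39  N=1 Z=0
after  1: R0=0x80 R1=0x69 R2=0xdf R3=0xa3 R4=0xb9 R5=0x39  N=1 Z=0
after  2: R0=0x80 R1=0x69 R2=0xdf R3=0xa3 R4=0xca R5=0x39  N=1 Z=0
after  3: R0=0x80 R1=0x69 R2=0xdd R3=0xa3 R4=0xca R5=0x39  N=1 Z=0
after  4: R0=0x80 R1=0x69 R2=0xdd R3=0xa3 R4=0xca R5=0x6d  N=0 Z=0
after  5: R0=0xed R1=0x69 R2=0xdd R3=0xa3 R4=0xca R5=0x6d  N=1 Z=0
after  6: R0=0xed R1=0x69 R2=0xdd R3=0x21 R4=0xca R5=0x6d  N=0 Z=0
after  7: R0=0xed R1=0x69 R2=0xdd R3=0x21 R4=0x48 R5=0x6d  N=0 Z=0
after  8: R0=0xed R1=0x69 R2=0x6d R3=0x21 R4=0x48 R5=0x6d  N=0 Z=0
after  9: R0=0xed R1=0xed R2=0x6d R3=0x21 R4=0x48 R5=0x6d  N=1 Z=0
after 10: R0=0xed R1=0xed R2=0x6d R3=0x80 R4=0x48 R5=0x6d  N=1 Z=0
-- IRQ taken; context saved, return-PC = 11 --
mismatch: R5: reported 0x4d vs actual 0x6d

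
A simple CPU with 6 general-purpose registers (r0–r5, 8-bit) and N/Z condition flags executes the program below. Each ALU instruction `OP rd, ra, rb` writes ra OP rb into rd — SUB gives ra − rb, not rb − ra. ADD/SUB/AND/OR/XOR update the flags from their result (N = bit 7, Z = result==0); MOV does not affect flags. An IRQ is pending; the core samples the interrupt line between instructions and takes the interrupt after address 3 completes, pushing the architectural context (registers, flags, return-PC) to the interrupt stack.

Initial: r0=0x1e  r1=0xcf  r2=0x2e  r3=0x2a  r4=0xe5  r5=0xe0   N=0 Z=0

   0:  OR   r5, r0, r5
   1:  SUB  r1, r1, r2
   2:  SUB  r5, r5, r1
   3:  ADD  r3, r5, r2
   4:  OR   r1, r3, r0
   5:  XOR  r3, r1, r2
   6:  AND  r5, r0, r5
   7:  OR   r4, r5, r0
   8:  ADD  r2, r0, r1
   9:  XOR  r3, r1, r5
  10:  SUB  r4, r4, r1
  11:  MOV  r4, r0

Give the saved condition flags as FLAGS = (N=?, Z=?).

FLAGS = (N=1, Z=0)

after  0: r0=0x1e r1=0xcf r2=0x2e r3=0x2a r4=0xe5 r5=0xfe  N=1 Z=0
after  1: r0=0x1e r1=0xa1 r2=0x2e r3=0x2a r4=0xe5 r5=0xfe  N=1 Z=0
after  2: r0=0x1e r1=0xa1 r2=0x2e r3=0x2a r4=0xe5 r5=0x5d  N=0 Z=0
after  3: r0=0x1e r1=0xa1 r2=0x2e r3=0x8b r4=0xe5 r5=0x5d  N=1 Z=0
-- IRQ taken; context saved, return-PC = 4 --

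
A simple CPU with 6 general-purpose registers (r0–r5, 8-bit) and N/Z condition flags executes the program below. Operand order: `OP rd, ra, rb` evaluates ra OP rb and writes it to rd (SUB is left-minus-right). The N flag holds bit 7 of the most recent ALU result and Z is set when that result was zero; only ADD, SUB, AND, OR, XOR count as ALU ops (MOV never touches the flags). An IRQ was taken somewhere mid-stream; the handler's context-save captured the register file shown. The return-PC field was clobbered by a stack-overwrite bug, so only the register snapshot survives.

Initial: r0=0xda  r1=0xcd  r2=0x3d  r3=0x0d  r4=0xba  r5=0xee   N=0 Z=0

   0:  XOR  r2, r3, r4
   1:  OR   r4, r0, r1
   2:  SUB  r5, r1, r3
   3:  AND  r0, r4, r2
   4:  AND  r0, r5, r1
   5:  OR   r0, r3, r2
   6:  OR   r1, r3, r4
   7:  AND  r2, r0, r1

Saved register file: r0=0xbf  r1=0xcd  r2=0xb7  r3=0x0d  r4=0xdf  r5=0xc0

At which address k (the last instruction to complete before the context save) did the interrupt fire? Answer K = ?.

after  0: r0=0xda r1=0xcd r2=0xb7 r3=0x0d r4=0xba r5=0xee  N=1 Z=0
after  1: r0=0xda r1=0xcd r2=0xb7 r3=0x0d r4=0xdf r5=0xee  N=1 Z=0
after  2: r0=0xda r1=0xcd r2=0xb7 r3=0x0d r4=0xdf r5=0xc0  N=1 Z=0
after  3: r0=0x97 r1=0xcd r2=0xb7 r3=0x0d r4=0xdf r5=0xc0  N=1 Z=0
after  4: r0=0xc0 r1=0xcd r2=0xb7 r3=0x0d r4=0xdf r5=0xc0  N=1 Z=0
after  5: r0=0xbf r1=0xcd r2=0xb7 r3=0x0d r4=0xdf r5=0xc0  N=1 Z=0
-- IRQ taken; context saved, return-PC = 6 --

K = 5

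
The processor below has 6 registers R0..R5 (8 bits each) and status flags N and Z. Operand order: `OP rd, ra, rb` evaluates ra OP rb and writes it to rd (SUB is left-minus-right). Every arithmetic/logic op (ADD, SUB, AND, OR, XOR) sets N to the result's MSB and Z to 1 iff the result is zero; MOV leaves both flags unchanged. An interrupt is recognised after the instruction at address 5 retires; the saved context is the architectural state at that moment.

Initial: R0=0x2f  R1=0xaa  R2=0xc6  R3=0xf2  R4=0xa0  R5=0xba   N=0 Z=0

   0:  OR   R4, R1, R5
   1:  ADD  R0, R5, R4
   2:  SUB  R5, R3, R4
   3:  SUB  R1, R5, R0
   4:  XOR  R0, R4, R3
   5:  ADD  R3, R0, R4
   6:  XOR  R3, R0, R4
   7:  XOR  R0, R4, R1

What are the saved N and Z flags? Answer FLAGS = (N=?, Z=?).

FLAGS = (N=0, Z=0)

after  0: R0=0x2f R1=0xaa R2=0xc6 R3=0xf2 R4=0xba R5=0xba  N=1 Z=0
after  1: R0=0x74 R1=0xaa R2=0xc6 R3=0xf2 R4=0xba R5=0xba  N=0 Z=0
after  2: R0=0x74 R1=0xaa R2=0xc6 R3=0xf2 R4=0xba R5=0x38  N=0 Z=0
after  3: R0=0x74 R1=0xc4 R2=0xc6 R3=0xf2 R4=0xba R5=0x38  N=1 Z=0
after  4: R0=0x48 R1=0xc4 R2=0xc6 R3=0xf2 R4=0xba R5=0x38  N=0 Z=0
after  5: R0=0x48 R1=0xc4 R2=0xc6 R3=0x02 R4=0xba R5=0x38  N=0 Z=0
-- IRQ taken; context saved, return-PC = 6 --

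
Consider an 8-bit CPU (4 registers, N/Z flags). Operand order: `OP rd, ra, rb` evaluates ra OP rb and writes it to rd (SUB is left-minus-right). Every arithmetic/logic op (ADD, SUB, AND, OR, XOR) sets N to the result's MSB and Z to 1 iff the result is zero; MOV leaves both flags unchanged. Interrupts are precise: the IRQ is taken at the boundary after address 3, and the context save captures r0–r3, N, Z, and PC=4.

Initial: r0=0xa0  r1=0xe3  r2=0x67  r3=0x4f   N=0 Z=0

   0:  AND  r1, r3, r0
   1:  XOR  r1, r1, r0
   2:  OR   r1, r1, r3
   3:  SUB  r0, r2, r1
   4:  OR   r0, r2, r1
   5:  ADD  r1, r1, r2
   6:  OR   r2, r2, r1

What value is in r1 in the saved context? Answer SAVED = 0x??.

SAVED = 0xef

after  0: r0=0xa0 r1=0x00 r2=0x67 r3=0x4f  N=0 Z=1
after  1: r0=0xa0 r1=0xa0 r2=0x67 r3=0x4f  N=1 Z=0
after  2: r0=0xa0 r1=0xef r2=0x67 r3=0x4f  N=1 Z=0
after  3: r0=0x78 r1=0xef r2=0x67 r3=0x4f  N=0 Z=0
-- IRQ taken; context saved, return-PC = 4 --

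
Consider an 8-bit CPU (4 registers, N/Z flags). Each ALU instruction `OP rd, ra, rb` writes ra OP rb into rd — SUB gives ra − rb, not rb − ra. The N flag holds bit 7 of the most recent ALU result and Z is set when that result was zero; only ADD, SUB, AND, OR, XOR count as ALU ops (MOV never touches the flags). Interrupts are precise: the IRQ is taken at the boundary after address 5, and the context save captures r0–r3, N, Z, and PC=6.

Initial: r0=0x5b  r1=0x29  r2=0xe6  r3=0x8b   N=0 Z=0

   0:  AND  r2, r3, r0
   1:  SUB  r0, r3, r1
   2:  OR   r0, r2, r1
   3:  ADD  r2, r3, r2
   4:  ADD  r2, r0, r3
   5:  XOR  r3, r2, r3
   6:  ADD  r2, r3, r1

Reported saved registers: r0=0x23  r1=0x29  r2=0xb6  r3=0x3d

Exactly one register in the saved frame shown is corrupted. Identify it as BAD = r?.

BAD = r0

after  0: r0=0x5b r1=0x29 r2=0x0b r3=0x8b  N=0 Z=0
after  1: r0=0x62 r1=0x29 r2=0x0b r3=0x8b  N=0 Z=0
after  2: r0=0x2b r1=0x29 r2=0x0b r3=0x8b  N=0 Z=0
after  3: r0=0x2b r1=0x29 r2=0x96 r3=0x8b  N=1 Z=0
after  4: r0=0x2b r1=0x29 r2=0xb6 r3=0x8b  N=1 Z=0
after  5: r0=0x2b r1=0x29 r2=0xb6 r3=0x3d  N=0 Z=0
-- IRQ taken; context saved, return-PC = 6 --
mismatch: r0: reported 0x23 vs actual 0x2b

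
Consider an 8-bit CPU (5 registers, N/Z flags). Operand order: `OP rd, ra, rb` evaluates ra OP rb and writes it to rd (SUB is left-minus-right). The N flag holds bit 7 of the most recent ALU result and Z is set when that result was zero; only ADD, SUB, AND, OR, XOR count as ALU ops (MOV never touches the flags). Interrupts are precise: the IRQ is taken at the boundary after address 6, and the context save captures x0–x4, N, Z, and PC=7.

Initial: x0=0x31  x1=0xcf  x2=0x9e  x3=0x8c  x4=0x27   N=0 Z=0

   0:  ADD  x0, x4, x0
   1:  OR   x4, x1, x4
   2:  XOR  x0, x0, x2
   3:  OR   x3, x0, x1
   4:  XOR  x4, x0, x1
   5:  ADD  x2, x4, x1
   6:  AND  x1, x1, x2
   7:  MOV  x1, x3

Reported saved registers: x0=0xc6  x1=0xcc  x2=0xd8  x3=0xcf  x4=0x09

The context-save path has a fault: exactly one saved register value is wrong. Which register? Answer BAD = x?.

after  0: x0=0x58 x1=0xcf x2=0x9e x3=0x8c x4=0x27  N=0 Z=0
after  1: x0=0x58 x1=0xcf x2=0x9e x3=0x8c x4=0xef  N=1 Z=0
after  2: x0=0xc6 x1=0xcf x2=0x9e x3=0x8c x4=0xef  N=1 Z=0
after  3: x0=0xc6 x1=0xcf x2=0x9e x3=0xcf x4=0xef  N=1 Z=0
after  4: x0=0xc6 x1=0xcf x2=0x9e x3=0xcf x4=0x09  N=0 Z=0
after  5: x0=0xc6 x1=0xcf x2=0xd8 x3=0xcf x4=0x09  N=1 Z=0
after  6: x0=0xc6 x1=0xc8 x2=0xd8 x3=0xcf x4=0x09  N=1 Z=0
-- IRQ taken; context saved, return-PC = 7 --
mismatch: x1: reported 0xcc vs actual 0xc8

BAD = x1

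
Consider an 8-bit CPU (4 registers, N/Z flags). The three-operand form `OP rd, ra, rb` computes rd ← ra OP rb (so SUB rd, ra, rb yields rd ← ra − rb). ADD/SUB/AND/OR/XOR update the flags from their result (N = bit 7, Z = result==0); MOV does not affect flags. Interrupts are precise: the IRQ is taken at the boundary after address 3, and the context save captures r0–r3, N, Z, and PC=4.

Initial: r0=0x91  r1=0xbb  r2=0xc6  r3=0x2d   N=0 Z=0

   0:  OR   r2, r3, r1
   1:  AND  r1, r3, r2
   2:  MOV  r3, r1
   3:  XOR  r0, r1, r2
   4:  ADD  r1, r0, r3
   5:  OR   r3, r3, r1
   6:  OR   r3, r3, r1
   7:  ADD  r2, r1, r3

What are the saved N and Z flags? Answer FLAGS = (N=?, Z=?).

FLAGS = (N=1, Z=0)

after  0: r0=0x91 r1=0xbb r2=0xbf r3=0x2d  N=1 Z=0
after  1: r0=0x91 r1=0x2d r2=0xbf r3=0x2d  N=0 Z=0
after  2: r0=0x91 r1=0x2d r2=0xbf r3=0x2d  N=0 Z=0
after  3: r0=0x92 r1=0x2d r2=0xbf r3=0x2d  N=1 Z=0
-- IRQ taken; context saved, return-PC = 4 --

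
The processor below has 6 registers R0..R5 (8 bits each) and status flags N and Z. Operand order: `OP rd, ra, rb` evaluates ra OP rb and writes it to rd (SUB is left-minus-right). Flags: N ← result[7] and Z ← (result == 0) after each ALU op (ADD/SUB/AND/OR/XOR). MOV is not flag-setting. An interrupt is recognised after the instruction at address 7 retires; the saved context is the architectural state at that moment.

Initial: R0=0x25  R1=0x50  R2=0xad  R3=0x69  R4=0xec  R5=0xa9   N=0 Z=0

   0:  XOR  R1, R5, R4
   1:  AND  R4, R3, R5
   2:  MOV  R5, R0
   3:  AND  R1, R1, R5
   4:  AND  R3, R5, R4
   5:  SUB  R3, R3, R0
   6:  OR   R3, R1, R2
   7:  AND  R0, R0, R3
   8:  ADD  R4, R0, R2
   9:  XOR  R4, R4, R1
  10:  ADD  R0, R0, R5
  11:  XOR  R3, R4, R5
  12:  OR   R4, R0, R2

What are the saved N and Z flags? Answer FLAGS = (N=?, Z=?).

FLAGS = (N=0, Z=0)

after  0: R0=0x25 R1=0x45 R2=0xad R3=0x69 R4=0xec R5=0xa9  N=0 Z=0
after  1: R0=0x25 R1=0x45 R2=0xad R3=0x69 R4=0x29 R5=0xa9  N=0 Z=0
after  2: R0=0x25 R1=0x45 R2=0xad R3=0x69 R4=0x29 R5=0x25  N=0 Z=0
after  3: R0=0x25 R1=0x05 R2=0xad R3=0x69 R4=0x29 R5=0x25  N=0 Z=0
after  4: R0=0x25 R1=0x05 R2=0xad R3=0x21 R4=0x29 R5=0x25  N=0 Z=0
after  5: R0=0x25 R1=0x05 R2=0xad R3=0xfc R4=0x29 R5=0x25  N=1 Z=0
after  6: R0=0x25 R1=0x05 R2=0xad R3=0xad R4=0x29 R5=0x25  N=1 Z=0
after  7: R0=0x25 R1=0x05 R2=0xad R3=0xad R4=0x29 R5=0x25  N=0 Z=0
-- IRQ taken; context saved, return-PC = 8 --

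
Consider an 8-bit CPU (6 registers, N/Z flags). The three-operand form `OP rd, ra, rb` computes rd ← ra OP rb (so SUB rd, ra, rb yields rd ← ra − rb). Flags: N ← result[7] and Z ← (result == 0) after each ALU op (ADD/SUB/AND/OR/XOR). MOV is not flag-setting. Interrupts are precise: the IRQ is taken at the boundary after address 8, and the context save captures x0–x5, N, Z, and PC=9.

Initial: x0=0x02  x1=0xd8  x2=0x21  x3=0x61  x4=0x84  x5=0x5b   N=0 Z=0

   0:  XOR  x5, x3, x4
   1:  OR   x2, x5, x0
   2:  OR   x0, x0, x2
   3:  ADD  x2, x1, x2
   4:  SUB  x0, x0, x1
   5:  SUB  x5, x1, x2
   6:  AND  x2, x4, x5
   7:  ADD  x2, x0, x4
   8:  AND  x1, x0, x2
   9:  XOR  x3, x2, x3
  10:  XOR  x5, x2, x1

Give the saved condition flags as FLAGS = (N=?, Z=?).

FLAGS = (N=0, Z=0)

after  0: x0=0x02 x1=0xd8 x2=0x21 x3=0x61 x4=0x84 x5=0xe5  N=1 Z=0
after  1: x0=0x02 x1=0xd8 x2=0xe7 x3=0x61 x4=0x84 x5=0xe5  N=1 Z=0
after  2: x0=0xe7 x1=0xd8 x2=0xe7 x3=0x61 x4=0x84 x5=0xe5  N=1 Z=0
after  3: x0=0xe7 x1=0xd8 x2=0xbf x3=0x61 x4=0x84 x5=0xe5  N=1 Z=0
after  4: x0=0x0f x1=0xd8 x2=0xbf x3=0x61 x4=0x84 x5=0xe5  N=0 Z=0
after  5: x0=0x0f x1=0xd8 x2=0xbf x3=0x61 x4=0x84 x5=0x19  N=0 Z=0
after  6: x0=0x0f x1=0xd8 x2=0x00 x3=0x61 x4=0x84 x5=0x19  N=0 Z=1
after  7: x0=0x0f x1=0xd8 x2=0x93 x3=0x61 x4=0x84 x5=0x19  N=1 Z=0
after  8: x0=0x0f x1=0x03 x2=0x93 x3=0x61 x4=0x84 x5=0x19  N=0 Z=0
-- IRQ taken; context saved, return-PC = 9 --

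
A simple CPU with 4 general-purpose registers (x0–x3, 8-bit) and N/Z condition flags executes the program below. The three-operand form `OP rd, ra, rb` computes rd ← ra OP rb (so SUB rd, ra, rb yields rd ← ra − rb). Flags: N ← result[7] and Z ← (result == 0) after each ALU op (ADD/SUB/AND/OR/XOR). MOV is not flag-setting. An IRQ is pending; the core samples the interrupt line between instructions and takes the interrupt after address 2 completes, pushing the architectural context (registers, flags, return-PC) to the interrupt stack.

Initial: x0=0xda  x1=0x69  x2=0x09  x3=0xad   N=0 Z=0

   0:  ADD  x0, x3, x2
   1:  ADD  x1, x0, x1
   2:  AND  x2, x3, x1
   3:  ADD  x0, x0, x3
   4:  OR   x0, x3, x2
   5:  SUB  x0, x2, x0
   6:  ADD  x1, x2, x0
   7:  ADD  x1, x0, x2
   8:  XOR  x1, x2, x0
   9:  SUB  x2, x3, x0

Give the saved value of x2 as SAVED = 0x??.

after  0: x0=0xb6 x1=0x69 x2=0x09 x3=0xad  N=1 Z=0
after  1: x0=0xb6 x1=0x1f x2=0x09 x3=0xad  N=0 Z=0
after  2: x0=0xb6 x1=0x1f x2=0x0d x3=0xad  N=0 Z=0
-- IRQ taken; context saved, return-PC = 3 --

SAVED = 0x0d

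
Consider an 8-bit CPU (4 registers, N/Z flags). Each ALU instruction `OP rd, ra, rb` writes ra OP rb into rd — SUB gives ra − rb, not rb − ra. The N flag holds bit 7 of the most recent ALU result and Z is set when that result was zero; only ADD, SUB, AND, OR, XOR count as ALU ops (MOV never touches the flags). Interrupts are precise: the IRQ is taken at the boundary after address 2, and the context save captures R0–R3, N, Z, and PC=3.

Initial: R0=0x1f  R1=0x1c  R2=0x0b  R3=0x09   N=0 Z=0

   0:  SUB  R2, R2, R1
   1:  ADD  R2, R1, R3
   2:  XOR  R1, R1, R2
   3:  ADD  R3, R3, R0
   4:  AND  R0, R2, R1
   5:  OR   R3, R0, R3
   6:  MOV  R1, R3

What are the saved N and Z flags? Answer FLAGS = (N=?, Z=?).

after  0: R0=0x1f R1=0x1c R2=0xef R3=0x09  N=1 Z=0
after  1: R0=0x1f R1=0x1c R2=0x25 R3=0x09  N=0 Z=0
after  2: R0=0x1f R1=0x39 R2=0x25 R3=0x09  N=0 Z=0
-- IRQ taken; context saved, return-PC = 3 --

FLAGS = (N=0, Z=0)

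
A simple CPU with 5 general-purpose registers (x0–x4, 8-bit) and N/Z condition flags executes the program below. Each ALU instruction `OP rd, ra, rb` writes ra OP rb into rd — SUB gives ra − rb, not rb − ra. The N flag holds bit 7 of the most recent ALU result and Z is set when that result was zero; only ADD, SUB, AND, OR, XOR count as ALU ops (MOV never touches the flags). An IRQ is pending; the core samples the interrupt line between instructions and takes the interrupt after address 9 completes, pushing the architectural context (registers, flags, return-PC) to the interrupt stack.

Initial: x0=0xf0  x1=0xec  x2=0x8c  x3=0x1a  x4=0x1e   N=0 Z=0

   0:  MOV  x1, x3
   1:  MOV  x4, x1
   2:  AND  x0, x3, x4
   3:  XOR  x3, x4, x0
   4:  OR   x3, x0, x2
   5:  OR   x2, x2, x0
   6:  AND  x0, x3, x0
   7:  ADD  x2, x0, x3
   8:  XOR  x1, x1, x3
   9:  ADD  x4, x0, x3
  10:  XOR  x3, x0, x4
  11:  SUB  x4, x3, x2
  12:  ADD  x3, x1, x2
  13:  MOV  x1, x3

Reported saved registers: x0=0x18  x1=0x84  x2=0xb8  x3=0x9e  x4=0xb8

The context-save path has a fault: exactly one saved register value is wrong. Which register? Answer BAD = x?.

after  0: x0=0xf0 x1=0x1a x2=0x8c x3=0x1a x4=0x1e  N=0 Z=0
after  1: x0=0xf0 x1=0x1a x2=0x8c x3=0x1a x4=0x1a  N=0 Z=0
after  2: x0=0x1a x1=0x1a x2=0x8c x3=0x1a x4=0x1a  N=0 Z=0
after  3: x0=0x1a x1=0x1a x2=0x8c x3=0x00 x4=0x1a  N=0 Z=1
after  4: x0=0x1a x1=0x1a x2=0x8c x3=0x9e x4=0x1a  N=1 Z=0
after  5: x0=0x1a x1=0x1a x2=0x9e x3=0x9e x4=0x1a  N=1 Z=0
after  6: x0=0x1a x1=0x1a x2=0x9e x3=0x9e x4=0x1a  N=0 Z=0
after  7: x0=0x1a x1=0x1a x2=0xb8 x3=0x9e x4=0x1a  N=1 Z=0
after  8: x0=0x1a x1=0x84 x2=0xb8 x3=0x9e x4=0x1a  N=1 Z=0
after  9: x0=0x1a x1=0x84 x2=0xb8 x3=0x9e x4=0xb8  N=1 Z=0
-- IRQ taken; context saved, return-PC = 10 --
mismatch: x0: reported 0x18 vs actual 0x1a

BAD = x0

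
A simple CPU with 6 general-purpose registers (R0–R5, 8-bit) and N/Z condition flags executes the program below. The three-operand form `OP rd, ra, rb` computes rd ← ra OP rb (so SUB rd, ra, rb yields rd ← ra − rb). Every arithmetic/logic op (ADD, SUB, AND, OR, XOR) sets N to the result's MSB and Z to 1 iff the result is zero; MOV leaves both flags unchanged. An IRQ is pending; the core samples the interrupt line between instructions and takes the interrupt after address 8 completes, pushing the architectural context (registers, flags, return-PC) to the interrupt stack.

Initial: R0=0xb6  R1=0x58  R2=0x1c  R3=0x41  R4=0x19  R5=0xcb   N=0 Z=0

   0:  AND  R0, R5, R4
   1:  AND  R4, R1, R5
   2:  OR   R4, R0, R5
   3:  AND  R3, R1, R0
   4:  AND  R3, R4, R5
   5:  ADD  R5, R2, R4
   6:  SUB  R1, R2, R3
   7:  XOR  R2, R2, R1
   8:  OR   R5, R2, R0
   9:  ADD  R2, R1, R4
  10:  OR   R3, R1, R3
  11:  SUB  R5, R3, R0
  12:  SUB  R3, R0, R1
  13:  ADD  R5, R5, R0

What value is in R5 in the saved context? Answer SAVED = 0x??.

SAVED = 0x4d

after  0: R0=0x09 R1=0x58 R2=0x1c R3=0x41 R4=0x19 R5=0xcb  N=0 Z=0
after  1: R0=0x09 R1=0x58 R2=0x1c R3=0x41 R4=0x48 R5=0xcb  N=0 Z=0
after  2: R0=0x09 R1=0x58 R2=0x1c R3=0x41 R4=0xcb R5=0xcb  N=1 Z=0
after  3: R0=0x09 R1=0x58 R2=0x1c R3=0x08 R4=0xcb R5=0xcb  N=0 Z=0
after  4: R0=0x09 R1=0x58 R2=0x1c R3=0xcb R4=0xcb R5=0xcb  N=1 Z=0
after  5: R0=0x09 R1=0x58 R2=0x1c R3=0xcb R4=0xcb R5=0xe7  N=1 Z=0
after  6: R0=0x09 R1=0x51 R2=0x1c R3=0xcb R4=0xcb R5=0xe7  N=0 Z=0
after  7: R0=0x09 R1=0x51 R2=0x4d R3=0xcb R4=0xcb R5=0xe7  N=0 Z=0
after  8: R0=0x09 R1=0x51 R2=0x4d R3=0xcb R4=0xcb R5=0x4d  N=0 Z=0
-- IRQ taken; context saved, return-PC = 9 --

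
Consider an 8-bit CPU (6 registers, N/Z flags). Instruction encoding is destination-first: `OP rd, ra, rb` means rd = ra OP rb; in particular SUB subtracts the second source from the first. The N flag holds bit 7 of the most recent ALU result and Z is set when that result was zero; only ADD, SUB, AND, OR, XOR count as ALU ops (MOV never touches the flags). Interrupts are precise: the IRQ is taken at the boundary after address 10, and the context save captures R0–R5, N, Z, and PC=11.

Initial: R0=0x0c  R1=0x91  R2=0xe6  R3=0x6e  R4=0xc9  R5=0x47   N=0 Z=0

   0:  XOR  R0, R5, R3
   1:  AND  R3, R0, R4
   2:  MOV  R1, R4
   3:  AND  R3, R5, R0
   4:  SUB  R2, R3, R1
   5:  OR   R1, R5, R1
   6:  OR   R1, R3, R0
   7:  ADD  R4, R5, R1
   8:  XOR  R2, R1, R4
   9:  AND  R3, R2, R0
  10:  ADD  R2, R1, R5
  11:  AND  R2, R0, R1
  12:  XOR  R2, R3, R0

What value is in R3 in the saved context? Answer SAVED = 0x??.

after  0: R0=0x29 R1=0x91 R2=0xe6 R3=0x6e R4=0xc9 R5=0x47  N=0 Z=0
after  1: R0=0x29 R1=0x91 R2=0xe6 R3=0x09 R4=0xc9 R5=0x47  N=0 Z=0
after  2: R0=0x29 R1=0xc9 R2=0xe6 R3=0x09 R4=0xc9 R5=0x47  N=0 Z=0
after  3: R0=0x29 R1=0xc9 R2=0xe6 R3=0x01 R4=0xc9 R5=0x47  N=0 Z=0
after  4: R0=0x29 R1=0xc9 R2=0x38 R3=0x01 R4=0xc9 R5=0x47  N=0 Z=0
after  5: R0=0x29 R1=0xcf R2=0x38 R3=0x01 R4=0xc9 R5=0x47  N=1 Z=0
after  6: R0=0x29 R1=0x29 R2=0x38 R3=0x01 R4=0xc9 R5=0x47  N=0 Z=0
after  7: R0=0x29 R1=0x29 R2=0x38 R3=0x01 R4=0x70 R5=0x47  N=0 Z=0
after  8: R0=0x29 R1=0x29 R2=0x59 R3=0x01 R4=0x70 R5=0x47  N=0 Z=0
after  9: R0=0x29 R1=0x29 R2=0x59 R3=0x09 R4=0x70 R5=0x47  N=0 Z=0
after 10: R0=0x29 R1=0x29 R2=0x70 R3=0x09 R4=0x70 R5=0x47  N=0 Z=0
-- IRQ taken; context saved, return-PC = 11 --

SAVED = 0x09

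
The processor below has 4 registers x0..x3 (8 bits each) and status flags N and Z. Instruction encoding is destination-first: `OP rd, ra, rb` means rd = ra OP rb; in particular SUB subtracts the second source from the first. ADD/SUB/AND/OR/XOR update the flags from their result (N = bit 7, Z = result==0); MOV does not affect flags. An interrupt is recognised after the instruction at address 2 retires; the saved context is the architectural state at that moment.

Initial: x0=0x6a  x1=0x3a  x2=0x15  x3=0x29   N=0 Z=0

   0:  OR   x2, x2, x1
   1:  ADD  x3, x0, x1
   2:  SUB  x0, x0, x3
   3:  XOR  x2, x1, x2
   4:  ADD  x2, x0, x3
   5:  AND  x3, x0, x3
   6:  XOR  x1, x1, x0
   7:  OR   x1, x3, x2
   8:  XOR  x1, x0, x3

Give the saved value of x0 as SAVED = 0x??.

SAVED = 0xc6

after  0: x0=0x6a x1=0x3a x2=0x3f x3=0x29  N=0 Z=0
after  1: x0=0x6a x1=0x3a x2=0x3f x3=0xa4  N=1 Z=0
after  2: x0=0xc6 x1=0x3a x2=0x3f x3=0xa4  N=1 Z=0
-- IRQ taken; context saved, return-PC = 3 --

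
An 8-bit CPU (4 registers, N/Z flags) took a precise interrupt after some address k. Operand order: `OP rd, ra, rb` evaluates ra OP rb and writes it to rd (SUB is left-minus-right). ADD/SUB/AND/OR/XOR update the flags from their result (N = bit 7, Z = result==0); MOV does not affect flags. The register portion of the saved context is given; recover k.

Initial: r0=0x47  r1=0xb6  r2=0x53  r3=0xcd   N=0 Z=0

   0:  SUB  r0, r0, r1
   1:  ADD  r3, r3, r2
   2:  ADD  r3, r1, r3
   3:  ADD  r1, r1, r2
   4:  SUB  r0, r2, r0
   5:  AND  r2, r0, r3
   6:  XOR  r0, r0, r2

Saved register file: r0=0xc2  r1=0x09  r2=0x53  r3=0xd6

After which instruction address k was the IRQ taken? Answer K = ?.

after  0: r0=0x91 r1=0xb6 r2=0x53 r3=0xcd  N=1 Z=0
after  1: r0=0x91 r1=0xb6 r2=0x53 r3=0x20  N=0 Z=0
after  2: r0=0x91 r1=0xb6 r2=0x53 r3=0xd6  N=1 Z=0
after  3: r0=0x91 r1=0x09 r2=0x53 r3=0xd6  N=0 Z=0
after  4: r0=0xc2 r1=0x09 r2=0x53 r3=0xd6  N=1 Z=0
-- IRQ taken; context saved, return-PC = 5 --

K = 4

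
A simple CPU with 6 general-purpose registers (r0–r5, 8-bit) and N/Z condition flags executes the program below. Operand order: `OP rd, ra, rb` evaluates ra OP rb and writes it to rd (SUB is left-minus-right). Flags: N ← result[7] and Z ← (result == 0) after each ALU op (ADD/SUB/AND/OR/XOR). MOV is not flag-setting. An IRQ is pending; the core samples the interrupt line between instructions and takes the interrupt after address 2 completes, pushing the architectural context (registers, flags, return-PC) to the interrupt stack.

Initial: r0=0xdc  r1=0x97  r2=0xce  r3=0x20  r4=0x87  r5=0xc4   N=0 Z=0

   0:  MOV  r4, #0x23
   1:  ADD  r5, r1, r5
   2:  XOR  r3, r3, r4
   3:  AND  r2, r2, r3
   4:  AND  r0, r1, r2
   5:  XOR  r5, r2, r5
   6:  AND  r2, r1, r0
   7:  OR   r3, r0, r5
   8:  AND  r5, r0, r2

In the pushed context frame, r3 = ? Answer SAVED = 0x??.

after  0: r0=0xdc r1=0x97 r2=0xce r3=0x20 r4=0x23 r5=0xc4  N=0 Z=0
after  1: r0=0xdc r1=0x97 r2=0xce r3=0x20 r4=0x23 r5=0x5b  N=0 Z=0
after  2: r0=0xdc r1=0x97 r2=0xce r3=0x03 r4=0x23 r5=0x5b  N=0 Z=0
-- IRQ taken; context saved, return-PC = 3 --

SAVED = 0x03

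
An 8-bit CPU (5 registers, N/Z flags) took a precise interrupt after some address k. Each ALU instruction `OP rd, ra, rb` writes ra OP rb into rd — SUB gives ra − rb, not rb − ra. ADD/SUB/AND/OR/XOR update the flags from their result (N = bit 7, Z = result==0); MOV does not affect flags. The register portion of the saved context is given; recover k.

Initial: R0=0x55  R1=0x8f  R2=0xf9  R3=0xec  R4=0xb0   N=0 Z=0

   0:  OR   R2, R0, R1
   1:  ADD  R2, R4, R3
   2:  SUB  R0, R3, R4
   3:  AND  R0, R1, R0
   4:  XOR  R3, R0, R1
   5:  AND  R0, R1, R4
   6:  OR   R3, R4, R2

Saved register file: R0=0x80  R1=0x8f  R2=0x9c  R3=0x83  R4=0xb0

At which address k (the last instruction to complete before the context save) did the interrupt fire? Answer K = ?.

K = 5

after  0: R0=0x55 R1=0x8f R2=0xdf R3=0xec R4=0xb0  N=1 Z=0
after  1: R0=0x55 R1=0x8f R2=0x9c R3=0xec R4=0xb0  N=1 Z=0
after  2: R0=0x3c R1=0x8f R2=0x9c R3=0xec R4=0xb0  N=0 Z=0
after  3: R0=0x0c R1=0x8f R2=0x9c R3=0xec R4=0xb0  N=0 Z=0
after  4: R0=0x0c R1=0x8f R2=0x9c R3=0x83 R4=0xb0  N=1 Z=0
after  5: R0=0x80 R1=0x8f R2=0x9c R3=0x83 R4=0xb0  N=1 Z=0
-- IRQ taken; context saved, return-PC = 6 --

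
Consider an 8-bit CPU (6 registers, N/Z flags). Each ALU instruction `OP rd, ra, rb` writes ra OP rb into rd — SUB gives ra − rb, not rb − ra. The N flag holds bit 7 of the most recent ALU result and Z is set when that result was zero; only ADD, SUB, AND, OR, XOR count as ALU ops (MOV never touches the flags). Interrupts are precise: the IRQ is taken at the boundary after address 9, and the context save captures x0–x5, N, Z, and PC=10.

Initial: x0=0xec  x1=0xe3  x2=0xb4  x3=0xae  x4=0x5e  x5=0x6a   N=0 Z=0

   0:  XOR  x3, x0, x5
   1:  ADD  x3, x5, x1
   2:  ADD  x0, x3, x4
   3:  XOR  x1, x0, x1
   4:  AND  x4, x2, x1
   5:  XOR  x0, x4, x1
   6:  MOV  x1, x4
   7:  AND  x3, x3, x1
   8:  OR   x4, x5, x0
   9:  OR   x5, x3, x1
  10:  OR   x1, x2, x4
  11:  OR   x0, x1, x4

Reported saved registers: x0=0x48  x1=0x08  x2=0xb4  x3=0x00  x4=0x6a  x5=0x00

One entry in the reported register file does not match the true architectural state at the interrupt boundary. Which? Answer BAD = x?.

after  0: x0=0xec x1=0xe3 x2=0xb4 x3=0x86 x4=0x5e x5=0x6a  N=1 Z=0
after  1: x0=0xec x1=0xe3 x2=0xb4 x3=0x4d x4=0x5e x5=0x6a  N=0 Z=0
after  2: x0=0xab x1=0xe3 x2=0xb4 x3=0x4d x4=0x5e x5=0x6a  N=1 Z=0
after  3: x0=0xab x1=0x48 x2=0xb4 x3=0x4d x4=0x5e x5=0x6a  N=0 Z=0
after  4: x0=0xab x1=0x48 x2=0xb4 x3=0x4d x4=0x00 x5=0x6a  N=0 Z=1
after  5: x0=0x48 x1=0x48 x2=0xb4 x3=0x4d x4=0x00 x5=0x6a  N=0 Z=0
after  6: x0=0x48 x1=0x00 x2=0xb4 x3=0x4d x4=0x00 x5=0x6a  N=0 Z=0
after  7: x0=0x48 x1=0x00 x2=0xb4 x3=0x00 x4=0x00 x5=0x6a  N=0 Z=1
after  8: x0=0x48 x1=0x00 x2=0xb4 x3=0x00 x4=0x6a x5=0x6a  N=0 Z=0
after  9: x0=0x48 x1=0x00 x2=0xb4 x3=0x00 x4=0x6a x5=0x00  N=0 Z=1
-- IRQ taken; context saved, return-PC = 10 --
mismatch: x1: reported 0x08 vs actual 0x00

BAD = x1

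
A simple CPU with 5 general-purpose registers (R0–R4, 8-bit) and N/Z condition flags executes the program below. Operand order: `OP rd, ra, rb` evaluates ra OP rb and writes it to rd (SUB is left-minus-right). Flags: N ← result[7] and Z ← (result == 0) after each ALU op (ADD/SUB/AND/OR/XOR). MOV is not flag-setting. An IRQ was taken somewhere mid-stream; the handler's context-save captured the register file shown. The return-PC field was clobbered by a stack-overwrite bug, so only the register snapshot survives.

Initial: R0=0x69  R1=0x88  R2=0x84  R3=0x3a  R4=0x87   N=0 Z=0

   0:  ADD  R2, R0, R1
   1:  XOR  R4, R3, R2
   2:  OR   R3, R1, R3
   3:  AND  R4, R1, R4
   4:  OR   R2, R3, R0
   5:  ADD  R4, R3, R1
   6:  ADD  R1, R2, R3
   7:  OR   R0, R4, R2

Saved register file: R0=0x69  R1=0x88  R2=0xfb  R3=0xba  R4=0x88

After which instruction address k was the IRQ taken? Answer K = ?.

K = 4

after  0: R0=0x69 R1=0x88 R2=0xf1 R3=0x3a R4=0x87  N=1 Z=0
after  1: R0=0x69 R1=0x88 R2=0xf1 R3=0x3a R4=0xcb  N=1 Z=0
after  2: R0=0x69 R1=0x88 R2=0xf1 R3=0xba R4=0xcb  N=1 Z=0
after  3: R0=0x69 R1=0x88 R2=0xf1 R3=0xba R4=0x88  N=1 Z=0
after  4: R0=0x69 R1=0x88 R2=0xfb R3=0xba R4=0x88  N=1 Z=0
-- IRQ taken; context saved, return-PC = 5 --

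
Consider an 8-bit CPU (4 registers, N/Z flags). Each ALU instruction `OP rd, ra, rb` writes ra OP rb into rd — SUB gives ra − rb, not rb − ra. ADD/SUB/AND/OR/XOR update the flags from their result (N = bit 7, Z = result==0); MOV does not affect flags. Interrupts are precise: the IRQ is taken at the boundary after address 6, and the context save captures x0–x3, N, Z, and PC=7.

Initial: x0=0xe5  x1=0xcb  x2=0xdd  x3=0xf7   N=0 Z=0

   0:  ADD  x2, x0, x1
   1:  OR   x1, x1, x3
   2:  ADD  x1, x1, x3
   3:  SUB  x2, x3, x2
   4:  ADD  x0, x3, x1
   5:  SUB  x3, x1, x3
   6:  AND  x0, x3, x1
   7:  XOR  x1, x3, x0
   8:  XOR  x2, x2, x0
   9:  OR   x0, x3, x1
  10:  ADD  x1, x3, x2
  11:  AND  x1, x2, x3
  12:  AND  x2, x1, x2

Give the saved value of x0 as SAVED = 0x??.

after  0: x0=0xe5 x1=0xcb x2=0xb0 x3=0xf7  N=1 Z=0
after  1: x0=0xe5 x1=0xff x2=0xb0 x3=0xf7  N=1 Z=0
after  2: x0=0xe5 x1=0xf6 x2=0xb0 x3=0xf7  N=1 Z=0
after  3: x0=0xe5 x1=0xf6 x2=0x47 x3=0xf7  N=0 Z=0
after  4: x0=0xed x1=0xf6 x2=0x47 x3=0xf7  N=1 Z=0
after  5: x0=0xed x1=0xf6 x2=0x47 x3=0xff  N=1 Z=0
after  6: x0=0xf6 x1=0xf6 x2=0x47 x3=0xff  N=1 Z=0
-- IRQ taken; context saved, return-PC = 7 --

SAVED = 0xf6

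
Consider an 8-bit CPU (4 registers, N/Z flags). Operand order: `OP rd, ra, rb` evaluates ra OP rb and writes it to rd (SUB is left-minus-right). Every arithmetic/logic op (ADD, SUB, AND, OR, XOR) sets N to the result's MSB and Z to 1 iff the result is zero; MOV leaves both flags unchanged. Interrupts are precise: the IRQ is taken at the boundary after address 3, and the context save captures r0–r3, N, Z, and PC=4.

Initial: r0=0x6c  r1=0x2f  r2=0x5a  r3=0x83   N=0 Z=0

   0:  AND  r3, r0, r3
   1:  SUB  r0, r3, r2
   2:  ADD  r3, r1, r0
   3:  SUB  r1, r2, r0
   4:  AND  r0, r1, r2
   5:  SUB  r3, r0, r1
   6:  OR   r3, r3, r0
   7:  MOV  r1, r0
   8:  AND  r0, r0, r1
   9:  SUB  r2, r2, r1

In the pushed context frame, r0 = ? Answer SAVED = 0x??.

after  0: r0=0x6c r1=0x2f r2=0x5a r3=0x00  N=0 Z=1
after  1: r0=0xa6 r1=0x2f r2=0x5a r3=0x00  N=1 Z=0
after  2: r0=0xa6 r1=0x2f r2=0x5a r3=0xd5  N=1 Z=0
after  3: r0=0xa6 r1=0xb4 r2=0x5a r3=0xd5  N=1 Z=0
-- IRQ taken; context saved, return-PC = 4 --

SAVED = 0xa6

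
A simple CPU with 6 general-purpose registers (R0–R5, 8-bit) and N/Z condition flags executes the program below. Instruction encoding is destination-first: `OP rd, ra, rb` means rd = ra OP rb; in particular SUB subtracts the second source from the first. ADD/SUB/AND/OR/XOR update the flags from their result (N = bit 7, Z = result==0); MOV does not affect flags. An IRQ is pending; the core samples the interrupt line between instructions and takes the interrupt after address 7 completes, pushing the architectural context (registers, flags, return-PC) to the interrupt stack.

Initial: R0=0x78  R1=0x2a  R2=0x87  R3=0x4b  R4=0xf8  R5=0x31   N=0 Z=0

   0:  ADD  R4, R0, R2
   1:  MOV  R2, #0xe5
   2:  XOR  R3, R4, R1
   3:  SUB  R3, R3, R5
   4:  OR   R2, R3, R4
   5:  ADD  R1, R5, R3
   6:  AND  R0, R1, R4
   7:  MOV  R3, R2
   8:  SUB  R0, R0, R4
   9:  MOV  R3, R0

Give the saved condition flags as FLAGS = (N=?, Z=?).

FLAGS = (N=1, Z=0)

after  0: R0=0x78 R1=0x2a R2=0x87 R3=0x4b R4=0xff R5=0x31  N=1 Z=0
after  1: R0=0x78 R1=0x2a R2=0xe5 R3=0x4b R4=0xff R5=0x31  N=1 Z=0
after  2: R0=0x78 R1=0x2a R2=0xe5 R3=0xd5 R4=0xff R5=0x31  N=1 Z=0
after  3: R0=0x78 R1=0x2a R2=0xe5 R3=0xa4 R4=0xff R5=0x31  N=1 Z=0
after  4: R0=0x78 R1=0x2a R2=0xff R3=0xa4 R4=0xff R5=0x31  N=1 Z=0
after  5: R0=0x78 R1=0xd5 R2=0xff R3=0xa4 R4=0xff R5=0x31  N=1 Z=0
after  6: R0=0xd5 R1=0xd5 R2=0xff R3=0xa4 R4=0xff R5=0x31  N=1 Z=0
after  7: R0=0xd5 R1=0xd5 R2=0xff R3=0xff R4=0xff R5=0x31  N=1 Z=0
-- IRQ taken; context saved, return-PC = 8 --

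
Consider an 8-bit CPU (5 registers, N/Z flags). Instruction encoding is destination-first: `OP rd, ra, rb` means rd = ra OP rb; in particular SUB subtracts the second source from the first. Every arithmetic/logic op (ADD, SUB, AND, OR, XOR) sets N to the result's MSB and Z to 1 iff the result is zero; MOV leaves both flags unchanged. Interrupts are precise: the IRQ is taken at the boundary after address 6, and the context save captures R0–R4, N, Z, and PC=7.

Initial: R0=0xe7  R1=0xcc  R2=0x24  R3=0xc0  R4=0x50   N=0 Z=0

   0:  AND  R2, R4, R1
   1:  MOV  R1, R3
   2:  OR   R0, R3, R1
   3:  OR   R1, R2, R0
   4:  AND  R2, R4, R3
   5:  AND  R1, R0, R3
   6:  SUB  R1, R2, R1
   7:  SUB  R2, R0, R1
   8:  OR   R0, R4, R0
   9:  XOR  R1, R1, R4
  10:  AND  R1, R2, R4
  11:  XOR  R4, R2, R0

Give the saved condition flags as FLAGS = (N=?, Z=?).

FLAGS = (N=1, Z=0)

after  0: R0=0xe7 R1=0xcc R2=0x40 R3=0xc0 R4=0x50  N=0 Z=0
after  1: R0=0xe7 R1=0xc0 R2=0x40 R3=0xc0 R4=0x50  N=0 Z=0
after  2: R0=0xc0 R1=0xc0 R2=0x40 R3=0xc0 R4=0x50  N=1 Z=0
after  3: R0=0xc0 R1=0xc0 R2=0x40 R3=0xc0 R4=0x50  N=1 Z=0
after  4: R0=0xc0 R1=0xc0 R2=0x40 R3=0xc0 R4=0x50  N=0 Z=0
after  5: R0=0xc0 R1=0xc0 R2=0x40 R3=0xc0 R4=0x50  N=1 Z=0
after  6: R0=0xc0 R1=0x80 R2=0x40 R3=0xc0 R4=0x50  N=1 Z=0
-- IRQ taken; context saved, return-PC = 7 --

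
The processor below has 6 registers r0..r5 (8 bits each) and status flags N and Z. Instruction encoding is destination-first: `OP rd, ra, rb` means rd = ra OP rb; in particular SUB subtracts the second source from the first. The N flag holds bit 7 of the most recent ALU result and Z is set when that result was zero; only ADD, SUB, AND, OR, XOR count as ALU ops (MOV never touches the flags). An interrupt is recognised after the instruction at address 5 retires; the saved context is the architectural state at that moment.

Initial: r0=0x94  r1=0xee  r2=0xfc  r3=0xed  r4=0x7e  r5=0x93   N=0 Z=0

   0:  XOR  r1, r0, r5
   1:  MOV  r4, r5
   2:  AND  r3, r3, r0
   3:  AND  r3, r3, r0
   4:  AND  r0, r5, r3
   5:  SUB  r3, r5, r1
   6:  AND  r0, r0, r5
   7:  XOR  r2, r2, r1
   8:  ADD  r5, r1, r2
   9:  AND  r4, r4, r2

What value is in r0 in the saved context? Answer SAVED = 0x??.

SAVED = 0x80

after  0: r0=0x94 r1=0x07 r2=0xfc r3=0xed r4=0x7e r5=0x93  N=0 Z=0
after  1: r0=0x94 r1=0x07 r2=0xfc r3=0xed r4=0x93 r5=0x93  N=0 Z=0
after  2: r0=0x94 r1=0x07 r2=0xfc r3=0x84 r4=0x93 r5=0x93  N=1 Z=0
after  3: r0=0x94 r1=0x07 r2=0xfc r3=0x84 r4=0x93 r5=0x93  N=1 Z=0
after  4: r0=0x80 r1=0x07 r2=0xfc r3=0x84 r4=0x93 r5=0x93  N=1 Z=0
after  5: r0=0x80 r1=0x07 r2=0xfc r3=0x8c r4=0x93 r5=0x93  N=1 Z=0
-- IRQ taken; context saved, return-PC = 6 --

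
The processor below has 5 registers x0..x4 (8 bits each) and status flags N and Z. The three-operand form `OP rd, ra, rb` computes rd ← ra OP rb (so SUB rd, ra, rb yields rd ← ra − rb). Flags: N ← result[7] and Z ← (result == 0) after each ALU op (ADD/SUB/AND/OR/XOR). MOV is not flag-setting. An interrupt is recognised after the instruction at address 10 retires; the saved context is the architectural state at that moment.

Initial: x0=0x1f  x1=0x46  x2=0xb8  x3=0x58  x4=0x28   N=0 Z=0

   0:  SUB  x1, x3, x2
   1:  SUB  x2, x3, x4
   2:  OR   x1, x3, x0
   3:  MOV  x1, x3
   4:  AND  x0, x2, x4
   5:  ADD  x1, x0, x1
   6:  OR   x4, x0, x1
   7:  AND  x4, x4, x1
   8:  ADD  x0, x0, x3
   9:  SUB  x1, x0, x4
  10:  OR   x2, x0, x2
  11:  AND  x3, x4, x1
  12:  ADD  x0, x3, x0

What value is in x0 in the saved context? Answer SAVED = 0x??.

SAVED = 0x78

after  0: x0=0x1f x1=0xa0 x2=0xb8 x3=0x58 x4=0x28  N=1 Z=0
after  1: x0=0x1f x1=0xa0 x2=0x30 x3=0x58 x4=0x28  N=0 Z=0
after  2: x0=0x1f x1=0x5f x2=0x30 x3=0x58 x4=0x28  N=0 Z=0
after  3: x0=0x1f x1=0x58 x2=0x30 x3=0x58 x4=0x28  N=0 Z=0
after  4: x0=0x20 x1=0x58 x2=0x30 x3=0x58 x4=0x28  N=0 Z=0
after  5: x0=0x20 x1=0x78 x2=0x30 x3=0x58 x4=0x28  N=0 Z=0
after  6: x0=0x20 x1=0x78 x2=0x30 x3=0x58 x4=0x78  N=0 Z=0
after  7: x0=0x20 x1=0x78 x2=0x30 x3=0x58 x4=0x78  N=0 Z=0
after  8: x0=0x78 x1=0x78 x2=0x30 x3=0x58 x4=0x78  N=0 Z=0
after  9: x0=0x78 x1=0x00 x2=0x30 x3=0x58 x4=0x78  N=0 Z=1
after 10: x0=0x78 x1=0x00 x2=0x78 x3=0x58 x4=0x78  N=0 Z=0
-- IRQ taken; context saved, return-PC = 11 --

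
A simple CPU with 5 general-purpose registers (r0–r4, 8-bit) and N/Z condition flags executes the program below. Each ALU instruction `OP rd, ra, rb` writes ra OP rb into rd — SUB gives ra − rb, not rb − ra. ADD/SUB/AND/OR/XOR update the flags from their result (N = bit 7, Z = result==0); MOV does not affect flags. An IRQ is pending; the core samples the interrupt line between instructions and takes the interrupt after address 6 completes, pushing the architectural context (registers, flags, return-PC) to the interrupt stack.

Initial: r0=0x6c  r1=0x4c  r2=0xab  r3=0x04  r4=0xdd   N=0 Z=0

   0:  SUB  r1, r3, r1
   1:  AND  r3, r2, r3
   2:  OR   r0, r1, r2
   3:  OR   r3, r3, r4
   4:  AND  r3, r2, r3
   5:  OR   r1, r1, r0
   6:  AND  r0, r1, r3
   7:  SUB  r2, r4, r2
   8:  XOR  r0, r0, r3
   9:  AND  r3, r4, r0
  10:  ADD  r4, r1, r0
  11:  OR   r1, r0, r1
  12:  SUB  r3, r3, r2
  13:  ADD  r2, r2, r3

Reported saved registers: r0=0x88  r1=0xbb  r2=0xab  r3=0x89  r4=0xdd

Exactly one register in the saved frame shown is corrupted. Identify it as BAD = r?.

after  0: r0=0x6c r1=0xb8 r2=0xab r3=0x04 r4=0xdd  N=1 Z=0
after  1: r0=0x6c r1=0xb8 r2=0xab r3=0x00 r4=0xdd  N=0 Z=1
after  2: r0=0xbb r1=0xb8 r2=0xab r3=0x00 r4=0xdd  N=1 Z=0
after  3: r0=0xbb r1=0xb8 r2=0xab r3=0xdd r4=0xdd  N=1 Z=0
after  4: r0=0xbb r1=0xb8 r2=0xab r3=0x89 r4=0xdd  N=1 Z=0
after  5: r0=0xbb r1=0xbb r2=0xab r3=0x89 r4=0xdd  N=1 Z=0
after  6: r0=0x89 r1=0xbb r2=0xab r3=0x89 r4=0xdd  N=1 Z=0
-- IRQ taken; context saved, return-PC = 7 --
mismatch: r0: reported 0x88 vs actual 0x89

BAD = r0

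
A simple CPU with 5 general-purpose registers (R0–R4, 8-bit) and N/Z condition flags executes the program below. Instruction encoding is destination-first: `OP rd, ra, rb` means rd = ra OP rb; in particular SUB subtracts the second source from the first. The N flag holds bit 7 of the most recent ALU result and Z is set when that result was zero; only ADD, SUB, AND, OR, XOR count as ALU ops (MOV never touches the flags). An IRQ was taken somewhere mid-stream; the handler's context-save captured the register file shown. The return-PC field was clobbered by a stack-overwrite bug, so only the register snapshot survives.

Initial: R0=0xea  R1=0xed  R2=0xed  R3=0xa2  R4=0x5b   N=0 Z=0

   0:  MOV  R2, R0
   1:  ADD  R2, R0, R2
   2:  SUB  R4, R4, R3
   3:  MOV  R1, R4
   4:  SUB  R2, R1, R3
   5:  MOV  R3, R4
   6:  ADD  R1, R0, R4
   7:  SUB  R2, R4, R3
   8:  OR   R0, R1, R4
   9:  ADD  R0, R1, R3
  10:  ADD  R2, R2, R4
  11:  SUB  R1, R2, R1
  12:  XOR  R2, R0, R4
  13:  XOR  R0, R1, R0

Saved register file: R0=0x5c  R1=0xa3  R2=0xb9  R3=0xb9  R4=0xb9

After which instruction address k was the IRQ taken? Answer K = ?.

K = 10

after  0: R0=0xea R1=0xed R2=0xea R3=0xa2 R4=0x5b  N=0 Z=0
after  1: R0=0xea R1=0xed R2=0xd4 R3=0xa2 R4=0x5b  N=1 Z=0
after  2: R0=0xea R1=0xed R2=0xd4 R3=0xa2 R4=0xb9  N=1 Z=0
after  3: R0=0xea R1=0xb9 R2=0xd4 R3=0xa2 R4=0xb9  N=1 Z=0
after  4: R0=0xea R1=0xb9 R2=0x17 R3=0xa2 R4=0xb9  N=0 Z=0
after  5: R0=0xea R1=0xb9 R2=0x17 R3=0xb9 R4=0xb9  N=0 Z=0
after  6: R0=0xea R1=0xa3 R2=0x17 R3=0xb9 R4=0xb9  N=1 Z=0
after  7: R0=0xea R1=0xa3 R2=0x00 R3=0xb9 R4=0xb9  N=0 Z=1
after  8: R0=0xbb R1=0xa3 R2=0x00 R3=0xb9 R4=0xb9  N=1 Z=0
after  9: R0=0x5c R1=0xa3 R2=0x00 R3=0xb9 R4=0xb9  N=0 Z=0
after 10: R0=0x5c R1=0xa3 R2=0xb9 R3=0xb9 R4=0xb9  N=1 Z=0
-- IRQ taken; context saved, return-PC = 11 --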